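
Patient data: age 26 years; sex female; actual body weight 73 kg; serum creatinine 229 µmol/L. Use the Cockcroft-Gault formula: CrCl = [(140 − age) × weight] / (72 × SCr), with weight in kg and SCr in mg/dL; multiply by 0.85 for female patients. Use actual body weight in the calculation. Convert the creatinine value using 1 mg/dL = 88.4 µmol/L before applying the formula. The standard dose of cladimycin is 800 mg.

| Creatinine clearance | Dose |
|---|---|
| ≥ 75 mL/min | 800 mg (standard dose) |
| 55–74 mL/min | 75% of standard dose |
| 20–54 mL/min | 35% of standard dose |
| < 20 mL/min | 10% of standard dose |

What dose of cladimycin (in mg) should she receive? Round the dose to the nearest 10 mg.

SCr = 229 / 88.4 = 2.59 mg/dL
CrCl = (140 − 26) × 73 / (72 × 2.59) × 0.85 = 8322.0 / 186.48 × 0.85 ≈ 37.9 mL/min
CrCl ≈ 38 mL/min → bracket 20–54 mL/min.
35% of 800 mg = 280 mg

280 mg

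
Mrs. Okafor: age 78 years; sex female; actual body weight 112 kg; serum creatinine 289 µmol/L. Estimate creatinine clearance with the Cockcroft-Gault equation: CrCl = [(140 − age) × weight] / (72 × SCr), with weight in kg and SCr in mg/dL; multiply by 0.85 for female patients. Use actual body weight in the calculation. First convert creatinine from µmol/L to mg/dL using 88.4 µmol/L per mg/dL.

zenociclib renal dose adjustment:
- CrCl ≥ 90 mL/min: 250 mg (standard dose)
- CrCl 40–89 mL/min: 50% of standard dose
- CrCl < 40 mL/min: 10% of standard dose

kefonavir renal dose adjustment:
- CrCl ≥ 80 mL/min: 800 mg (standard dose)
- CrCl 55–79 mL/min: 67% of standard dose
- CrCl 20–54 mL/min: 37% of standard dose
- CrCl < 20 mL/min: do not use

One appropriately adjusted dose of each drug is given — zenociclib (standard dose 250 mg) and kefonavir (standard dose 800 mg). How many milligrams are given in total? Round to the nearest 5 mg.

SCr = 289 / 88.4 = 3.269 mg/dL
CrCl = (140 − 78) × 112 / (72 × 3.269) × 0.85 = 6944.0 / 235.37 × 0.85 ≈ 25.1 mL/min
CrCl ≈ 25 mL/min.
zenociclib: < 40 mL/min → 10% of 250 mg = 25 mg.
kefonavir: 20–54 mL/min → 37% of 800 mg = 296 mg.
Total = 25 + 296 = 321 mg.

320 mg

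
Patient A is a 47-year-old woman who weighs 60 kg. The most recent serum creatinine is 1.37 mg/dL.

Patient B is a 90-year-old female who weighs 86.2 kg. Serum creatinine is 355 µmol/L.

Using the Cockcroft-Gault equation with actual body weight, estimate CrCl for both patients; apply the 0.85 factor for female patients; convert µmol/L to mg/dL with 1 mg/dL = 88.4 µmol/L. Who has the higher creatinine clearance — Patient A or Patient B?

Patient A: CrCl = (140 − 47) × 60 / (72 × 1.37) × 0.85 = 5580.0 / 98.64 × 0.85 ≈ 48.1 mL/min
Patient B: SCr = 355 / 88.4 = 4.016 mg/dL
Patient B: CrCl = (140 − 90) × 86.2 / (72 × 4.016) × 0.85 = 4310.0 / 289.15 × 0.85 ≈ 12.7 mL/min
48.1 vs 12.7 mL/min → Patient A is higher.

Patient A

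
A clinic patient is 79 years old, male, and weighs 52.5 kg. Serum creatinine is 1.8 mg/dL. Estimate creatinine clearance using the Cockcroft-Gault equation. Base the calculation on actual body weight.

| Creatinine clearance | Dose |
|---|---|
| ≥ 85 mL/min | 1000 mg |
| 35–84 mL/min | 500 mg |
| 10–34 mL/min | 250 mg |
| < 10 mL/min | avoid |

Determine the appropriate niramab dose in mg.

250 mg

CrCl = (140 − 79) × 52.5 / (72 × 1.8) = 3202.5 / 129.60 ≈ 24.7 mL/min
CrCl ≈ 25 mL/min → bracket 10–34 mL/min.
Dose for this bracket: 250 mg.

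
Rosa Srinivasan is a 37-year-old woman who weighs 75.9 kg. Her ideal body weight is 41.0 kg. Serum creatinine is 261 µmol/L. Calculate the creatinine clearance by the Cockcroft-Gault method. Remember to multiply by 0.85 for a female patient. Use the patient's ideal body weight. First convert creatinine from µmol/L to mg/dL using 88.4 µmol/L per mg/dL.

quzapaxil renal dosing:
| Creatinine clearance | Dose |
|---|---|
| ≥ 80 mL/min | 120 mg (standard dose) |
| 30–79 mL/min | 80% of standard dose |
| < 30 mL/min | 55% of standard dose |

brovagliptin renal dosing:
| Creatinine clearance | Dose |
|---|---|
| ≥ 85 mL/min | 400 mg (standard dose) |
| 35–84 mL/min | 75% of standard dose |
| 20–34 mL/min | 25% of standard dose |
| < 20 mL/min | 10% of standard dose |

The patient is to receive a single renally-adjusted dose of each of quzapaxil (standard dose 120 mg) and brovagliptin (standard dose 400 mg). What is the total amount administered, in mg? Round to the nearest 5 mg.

105 mg

SCr = 261 / 88.4 = 2.952 mg/dL
CrCl = (140 − 37) × 41 / (72 × 2.952) × 0.85 = 4223.0 / 212.54 × 0.85 ≈ 16.9 mL/min
CrCl ≈ 17 mL/min.
quzapaxil: < 30 mL/min → 55% of 120 mg = 66 mg.
brovagliptin: < 20 mL/min → 10% of 400 mg = 40 mg.
Total = 66 + 40 = 106 mg.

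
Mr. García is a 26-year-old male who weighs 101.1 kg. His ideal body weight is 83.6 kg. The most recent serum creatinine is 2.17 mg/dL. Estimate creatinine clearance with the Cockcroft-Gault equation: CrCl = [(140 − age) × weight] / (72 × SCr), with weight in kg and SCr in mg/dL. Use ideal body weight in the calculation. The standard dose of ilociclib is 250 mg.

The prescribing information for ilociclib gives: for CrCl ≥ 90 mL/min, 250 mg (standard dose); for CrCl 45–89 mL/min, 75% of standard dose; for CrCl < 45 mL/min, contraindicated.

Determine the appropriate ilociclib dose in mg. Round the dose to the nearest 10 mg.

CrCl = (140 − 26) × 83.6 / (72 × 2.17) = 9530.4 / 156.24 ≈ 61.0 mL/min
CrCl ≈ 61 mL/min → bracket 45–89 mL/min.
75% of 250 mg = 187.5 mg → 190 mg

190 mg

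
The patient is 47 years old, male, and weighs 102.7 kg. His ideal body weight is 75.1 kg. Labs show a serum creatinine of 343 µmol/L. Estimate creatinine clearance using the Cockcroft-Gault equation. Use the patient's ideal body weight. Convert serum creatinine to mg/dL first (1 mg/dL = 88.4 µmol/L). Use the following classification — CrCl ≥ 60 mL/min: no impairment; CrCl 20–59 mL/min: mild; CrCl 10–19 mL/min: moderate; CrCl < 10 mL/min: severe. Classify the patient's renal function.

mild

SCr = 343 / 88.4 = 3.88 mg/dL
CrCl = (140 − 47) × 75.1 / (72 × 3.88) = 6984.3 / 279.36 ≈ 25.0 mL/min
25 mL/min falls in the 'mild' range.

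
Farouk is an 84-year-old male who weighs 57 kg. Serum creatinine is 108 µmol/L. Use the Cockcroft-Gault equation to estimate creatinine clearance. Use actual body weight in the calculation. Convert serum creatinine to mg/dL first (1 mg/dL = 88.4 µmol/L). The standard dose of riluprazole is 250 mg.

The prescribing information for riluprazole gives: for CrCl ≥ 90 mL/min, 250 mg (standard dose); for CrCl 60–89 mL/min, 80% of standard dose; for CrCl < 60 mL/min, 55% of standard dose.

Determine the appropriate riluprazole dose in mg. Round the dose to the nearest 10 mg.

SCr = 108 / 88.4 = 1.222 mg/dL
CrCl = (140 − 84) × 57 / (72 × 1.222) = 3192.0 / 87.98 ≈ 36.3 mL/min
CrCl ≈ 36 mL/min → bracket < 60 mL/min.
55% of 250 mg = 137.5 mg → 140 mg

140 mg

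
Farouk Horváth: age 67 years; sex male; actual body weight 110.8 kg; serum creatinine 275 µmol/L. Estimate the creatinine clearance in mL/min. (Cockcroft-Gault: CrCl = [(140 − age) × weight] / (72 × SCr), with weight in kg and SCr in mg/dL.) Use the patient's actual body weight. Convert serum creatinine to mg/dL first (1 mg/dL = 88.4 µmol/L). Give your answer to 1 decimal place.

36.1 mL/min

SCr = 275 / 88.4 = 3.111 mg/dL
CrCl = (140 − 67) × 110.8 / (72 × 3.111) = 8088.4 / 223.99 ≈ 36.1 mL/min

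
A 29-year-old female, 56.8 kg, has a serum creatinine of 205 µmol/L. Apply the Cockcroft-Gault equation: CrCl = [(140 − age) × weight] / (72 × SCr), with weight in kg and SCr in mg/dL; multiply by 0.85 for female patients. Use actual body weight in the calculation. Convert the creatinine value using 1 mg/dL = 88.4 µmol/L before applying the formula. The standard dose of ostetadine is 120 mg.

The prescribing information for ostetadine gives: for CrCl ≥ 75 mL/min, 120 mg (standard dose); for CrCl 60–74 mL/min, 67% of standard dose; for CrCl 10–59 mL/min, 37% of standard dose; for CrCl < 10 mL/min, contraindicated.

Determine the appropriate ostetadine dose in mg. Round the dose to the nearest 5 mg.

SCr = 205 / 88.4 = 2.319 mg/dL
CrCl = (140 − 29) × 56.8 / (72 × 2.319) × 0.85 = 6304.8 / 166.97 × 0.85 ≈ 32.1 mL/min
CrCl ≈ 32 mL/min → bracket 10–59 mL/min.
37% of 120 mg = 44.4 mg → 45 mg

45 mg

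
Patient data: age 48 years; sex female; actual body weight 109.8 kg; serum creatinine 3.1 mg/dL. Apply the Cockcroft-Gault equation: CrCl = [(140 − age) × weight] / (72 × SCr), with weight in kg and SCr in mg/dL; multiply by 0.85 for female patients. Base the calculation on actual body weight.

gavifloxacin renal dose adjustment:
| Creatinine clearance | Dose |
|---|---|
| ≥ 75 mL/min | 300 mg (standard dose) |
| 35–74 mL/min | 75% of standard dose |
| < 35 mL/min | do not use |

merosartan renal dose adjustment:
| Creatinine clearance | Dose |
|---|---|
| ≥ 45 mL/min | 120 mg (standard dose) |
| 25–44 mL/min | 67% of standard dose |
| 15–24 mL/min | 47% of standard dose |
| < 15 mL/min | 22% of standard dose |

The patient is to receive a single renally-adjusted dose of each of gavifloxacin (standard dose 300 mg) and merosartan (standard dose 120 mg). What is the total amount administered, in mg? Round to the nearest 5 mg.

305 mg

CrCl = (140 − 48) × 109.8 / (72 × 3.1) × 0.85 = 10101.6 / 223.20 × 0.85 ≈ 38.5 mL/min
CrCl ≈ 38 mL/min.
gavifloxacin: 35–74 mL/min → 75% of 300 mg = 225 mg.
merosartan: 25–44 mL/min → 67% of 120 mg = 80.4 mg.
Total = 225 + 80.4 = 305.4 mg.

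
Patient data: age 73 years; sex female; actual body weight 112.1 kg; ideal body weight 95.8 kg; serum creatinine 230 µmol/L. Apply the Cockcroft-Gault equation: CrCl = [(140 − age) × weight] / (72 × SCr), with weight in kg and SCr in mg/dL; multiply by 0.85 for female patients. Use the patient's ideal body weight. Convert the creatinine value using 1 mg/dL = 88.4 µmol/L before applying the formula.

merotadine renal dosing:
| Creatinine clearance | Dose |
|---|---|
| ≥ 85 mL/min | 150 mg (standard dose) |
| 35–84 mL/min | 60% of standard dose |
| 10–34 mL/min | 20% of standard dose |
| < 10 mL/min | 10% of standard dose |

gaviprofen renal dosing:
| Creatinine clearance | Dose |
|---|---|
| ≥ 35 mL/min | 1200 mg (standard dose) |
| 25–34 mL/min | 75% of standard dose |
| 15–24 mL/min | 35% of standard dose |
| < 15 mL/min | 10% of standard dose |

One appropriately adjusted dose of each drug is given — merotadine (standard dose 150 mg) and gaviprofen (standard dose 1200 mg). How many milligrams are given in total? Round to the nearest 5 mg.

SCr = 230 / 88.4 = 2.602 mg/dL
CrCl = (140 − 73) × 95.8 / (72 × 2.602) × 0.85 = 6418.6 / 187.34 × 0.85 ≈ 29.1 mL/min
CrCl ≈ 29 mL/min.
merotadine: 10–34 mL/min → 20% of 150 mg = 30 mg.
gaviprofen: 25–34 mL/min → 75% of 1200 mg = 900 mg.
Total = 30 + 900 = 930 mg.

930 mg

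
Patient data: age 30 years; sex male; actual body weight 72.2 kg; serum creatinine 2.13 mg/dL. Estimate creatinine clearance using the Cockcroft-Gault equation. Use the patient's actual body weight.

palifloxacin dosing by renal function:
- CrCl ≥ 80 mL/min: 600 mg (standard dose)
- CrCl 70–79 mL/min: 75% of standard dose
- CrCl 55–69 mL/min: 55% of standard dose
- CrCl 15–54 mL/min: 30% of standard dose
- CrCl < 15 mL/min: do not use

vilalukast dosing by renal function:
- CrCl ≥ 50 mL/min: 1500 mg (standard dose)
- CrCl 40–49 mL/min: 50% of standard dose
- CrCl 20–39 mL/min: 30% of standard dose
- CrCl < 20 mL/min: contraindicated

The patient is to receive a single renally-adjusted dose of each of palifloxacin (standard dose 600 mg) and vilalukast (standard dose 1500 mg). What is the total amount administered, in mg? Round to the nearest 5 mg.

CrCl = (140 − 30) × 72.2 / (72 × 2.13) = 7942.0 / 153.36 ≈ 51.8 mL/min
CrCl ≈ 52 mL/min.
palifloxacin: 15–54 mL/min → 30% of 600 mg = 180 mg.
vilalukast: ≥ 50 mL/min → 100% of 1500 mg = 1500 mg.
Total = 180 + 1500 = 1680 mg.

1680 mg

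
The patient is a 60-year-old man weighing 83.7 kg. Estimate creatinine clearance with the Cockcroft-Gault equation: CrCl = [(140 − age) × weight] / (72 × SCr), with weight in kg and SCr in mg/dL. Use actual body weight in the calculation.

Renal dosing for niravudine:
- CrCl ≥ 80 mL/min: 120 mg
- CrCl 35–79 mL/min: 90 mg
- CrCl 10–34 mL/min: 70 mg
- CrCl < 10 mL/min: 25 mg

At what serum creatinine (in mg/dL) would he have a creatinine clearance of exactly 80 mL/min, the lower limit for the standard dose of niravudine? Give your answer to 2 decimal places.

1.16 mg/dL

Standard dose requires CrCl ≥ 80 mL/min.
Set (140 − 60) × 83.7 / (72 × SCr) = 80
SCr = (140 − 60) × 83.7 / (72 × 80) = 1.163 mg/dL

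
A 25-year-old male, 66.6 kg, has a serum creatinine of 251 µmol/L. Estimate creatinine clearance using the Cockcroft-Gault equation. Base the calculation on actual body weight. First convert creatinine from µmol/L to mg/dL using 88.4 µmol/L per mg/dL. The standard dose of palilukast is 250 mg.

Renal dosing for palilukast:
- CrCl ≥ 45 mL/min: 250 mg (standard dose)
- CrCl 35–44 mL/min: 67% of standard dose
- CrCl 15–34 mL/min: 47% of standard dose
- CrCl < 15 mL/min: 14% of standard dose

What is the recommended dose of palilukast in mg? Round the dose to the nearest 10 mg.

170 mg

SCr = 251 / 88.4 = 2.839 mg/dL
CrCl = (140 − 25) × 66.6 / (72 × 2.839) = 7659.0 / 204.41 ≈ 37.5 mL/min
CrCl ≈ 37 mL/min → bracket 35–44 mL/min.
67% of 250 mg = 167.5 mg → 170 mg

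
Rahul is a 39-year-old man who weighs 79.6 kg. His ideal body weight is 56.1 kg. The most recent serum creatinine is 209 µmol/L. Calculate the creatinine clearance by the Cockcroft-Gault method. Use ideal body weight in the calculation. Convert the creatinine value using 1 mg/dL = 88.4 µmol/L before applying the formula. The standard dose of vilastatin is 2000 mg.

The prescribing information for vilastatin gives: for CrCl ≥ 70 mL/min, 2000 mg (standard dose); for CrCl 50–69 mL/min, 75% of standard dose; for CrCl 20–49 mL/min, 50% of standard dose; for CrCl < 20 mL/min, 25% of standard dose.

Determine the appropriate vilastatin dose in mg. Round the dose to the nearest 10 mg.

1000 mg

SCr = 209 / 88.4 = 2.364 mg/dL
CrCl = (140 − 39) × 56.1 / (72 × 2.364) = 5666.1 / 170.21 ≈ 33.3 mL/min
CrCl ≈ 33 mL/min → bracket 20–49 mL/min.
50% of 2000 mg = 1000 mg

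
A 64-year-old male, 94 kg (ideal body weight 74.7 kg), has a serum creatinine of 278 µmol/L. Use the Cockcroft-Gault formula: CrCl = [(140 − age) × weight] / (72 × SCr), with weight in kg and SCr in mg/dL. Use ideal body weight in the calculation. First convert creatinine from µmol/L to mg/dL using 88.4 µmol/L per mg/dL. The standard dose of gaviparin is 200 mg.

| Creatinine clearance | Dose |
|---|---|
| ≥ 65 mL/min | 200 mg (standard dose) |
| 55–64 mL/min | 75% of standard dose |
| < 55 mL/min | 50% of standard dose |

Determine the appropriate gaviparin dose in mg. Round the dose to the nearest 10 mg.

100 mg

SCr = 278 / 88.4 = 3.145 mg/dL
CrCl = (140 − 64) × 74.7 / (72 × 3.145) = 5677.2 / 226.44 ≈ 25.1 mL/min
CrCl ≈ 25 mL/min → bracket < 55 mL/min.
50% of 200 mg = 100 mg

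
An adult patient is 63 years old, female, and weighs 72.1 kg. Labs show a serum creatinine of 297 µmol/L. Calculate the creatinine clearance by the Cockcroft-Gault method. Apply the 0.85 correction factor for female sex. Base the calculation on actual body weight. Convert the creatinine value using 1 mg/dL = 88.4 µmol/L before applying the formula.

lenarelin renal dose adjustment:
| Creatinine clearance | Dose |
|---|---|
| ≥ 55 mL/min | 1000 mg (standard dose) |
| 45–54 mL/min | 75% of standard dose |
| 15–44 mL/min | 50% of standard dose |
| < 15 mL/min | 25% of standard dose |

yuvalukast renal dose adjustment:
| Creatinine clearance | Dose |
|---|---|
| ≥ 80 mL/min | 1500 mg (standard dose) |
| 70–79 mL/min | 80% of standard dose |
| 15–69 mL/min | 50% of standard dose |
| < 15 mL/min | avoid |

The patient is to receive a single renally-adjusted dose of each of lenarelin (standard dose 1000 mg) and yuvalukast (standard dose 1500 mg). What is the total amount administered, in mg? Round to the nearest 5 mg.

1250 mg

SCr = 297 / 88.4 = 3.36 mg/dL
CrCl = (140 − 63) × 72.1 / (72 × 3.36) × 0.85 = 5551.7 / 241.92 × 0.85 ≈ 19.5 mL/min
CrCl ≈ 20 mL/min.
lenarelin: 15–44 mL/min → 50% of 1000 mg = 500 mg.
yuvalukast: 15–69 mL/min → 50% of 1500 mg = 750 mg.
Total = 500 + 750 = 1250 mg.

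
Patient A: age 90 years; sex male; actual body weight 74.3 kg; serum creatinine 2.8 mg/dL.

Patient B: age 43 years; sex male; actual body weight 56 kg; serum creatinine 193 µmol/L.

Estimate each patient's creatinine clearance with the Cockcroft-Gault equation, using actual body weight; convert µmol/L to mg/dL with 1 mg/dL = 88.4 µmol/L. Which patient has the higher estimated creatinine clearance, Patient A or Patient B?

Patient A: CrCl = (140 − 90) × 74.3 / (72 × 2.8) = 3715.0 / 201.60 ≈ 18.4 mL/min
Patient B: SCr = 193 / 88.4 = 2.183 mg/dL
Patient B: CrCl = (140 − 43) × 56 / (72 × 2.183) = 5432.0 / 157.18 ≈ 34.6 mL/min
18.4 vs 34.6 mL/min → Patient B is higher.

Patient B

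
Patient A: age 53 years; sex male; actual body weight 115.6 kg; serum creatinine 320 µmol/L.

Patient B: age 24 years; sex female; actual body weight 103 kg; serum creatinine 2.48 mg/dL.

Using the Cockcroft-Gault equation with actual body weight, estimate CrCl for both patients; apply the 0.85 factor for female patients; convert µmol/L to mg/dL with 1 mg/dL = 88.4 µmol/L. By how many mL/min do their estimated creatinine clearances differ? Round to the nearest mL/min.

Patient A: SCr = 320 / 88.4 = 3.62 mg/dL
Patient A: CrCl = (140 − 53) × 115.6 / (72 × 3.62) = 10057.2 / 260.64 ≈ 38.6 mL/min
Patient B: CrCl = (140 − 24) × 103 / (72 × 2.48) × 0.85 = 11948.0 / 178.56 × 0.85 ≈ 56.9 mL/min
|38.6 − 56.9| = 18.3 mL/min

18 mL/min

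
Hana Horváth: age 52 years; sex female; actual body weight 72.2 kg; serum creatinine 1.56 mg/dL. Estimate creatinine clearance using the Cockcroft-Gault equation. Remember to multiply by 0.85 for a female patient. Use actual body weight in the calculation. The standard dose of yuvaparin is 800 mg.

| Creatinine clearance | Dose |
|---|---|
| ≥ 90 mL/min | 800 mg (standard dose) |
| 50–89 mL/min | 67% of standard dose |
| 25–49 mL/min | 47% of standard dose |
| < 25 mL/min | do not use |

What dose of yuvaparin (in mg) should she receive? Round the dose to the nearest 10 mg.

CrCl = (140 − 52) × 72.2 / (72 × 1.56) × 0.85 = 6353.6 / 112.32 × 0.85 ≈ 48.1 mL/min
CrCl ≈ 48 mL/min → bracket 25–49 mL/min.
47% of 800 mg = 376 mg → 380 mg

380 mg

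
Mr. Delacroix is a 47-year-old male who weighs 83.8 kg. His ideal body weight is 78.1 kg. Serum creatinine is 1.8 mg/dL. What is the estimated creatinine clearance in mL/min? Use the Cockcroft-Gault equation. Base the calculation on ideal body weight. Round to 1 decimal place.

56.0 mL/min

CrCl = (140 − 47) × 78.1 / (72 × 1.8) = 7263.3 / 129.60 ≈ 56.0 mL/min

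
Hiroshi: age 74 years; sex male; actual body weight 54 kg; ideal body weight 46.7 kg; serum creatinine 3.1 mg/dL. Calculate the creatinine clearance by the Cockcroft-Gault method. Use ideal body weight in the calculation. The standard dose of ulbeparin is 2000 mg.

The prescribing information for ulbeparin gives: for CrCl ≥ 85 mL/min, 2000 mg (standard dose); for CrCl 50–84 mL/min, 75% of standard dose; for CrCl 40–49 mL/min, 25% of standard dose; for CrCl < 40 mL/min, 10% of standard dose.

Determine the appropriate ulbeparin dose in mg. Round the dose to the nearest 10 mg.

200 mg

CrCl = (140 − 74) × 46.7 / (72 × 3.1) = 3082.2 / 223.20 ≈ 13.8 mL/min
CrCl ≈ 14 mL/min → bracket < 40 mL/min.
10% of 2000 mg = 200 mg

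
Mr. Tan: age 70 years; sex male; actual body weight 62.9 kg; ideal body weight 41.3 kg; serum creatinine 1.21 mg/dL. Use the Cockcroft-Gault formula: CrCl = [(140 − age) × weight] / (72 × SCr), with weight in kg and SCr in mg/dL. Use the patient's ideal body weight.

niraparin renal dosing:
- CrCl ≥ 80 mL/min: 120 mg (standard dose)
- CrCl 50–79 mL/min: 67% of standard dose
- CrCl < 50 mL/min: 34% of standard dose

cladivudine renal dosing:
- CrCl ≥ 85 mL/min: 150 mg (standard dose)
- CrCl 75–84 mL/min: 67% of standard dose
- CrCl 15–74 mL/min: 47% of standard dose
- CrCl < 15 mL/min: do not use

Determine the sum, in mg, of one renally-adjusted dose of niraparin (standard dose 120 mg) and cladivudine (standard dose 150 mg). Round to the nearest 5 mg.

CrCl = (140 − 70) × 41.3 / (72 × 1.21) = 2891.0 / 87.12 ≈ 33.2 mL/min
CrCl ≈ 33 mL/min.
niraparin: < 50 mL/min → 34% of 120 mg = 40.8 mg.
cladivudine: 15–74 mL/min → 47% of 150 mg = 70.5 mg.
Total = 40.8 + 70.5 = 111.3 mg.

110 mg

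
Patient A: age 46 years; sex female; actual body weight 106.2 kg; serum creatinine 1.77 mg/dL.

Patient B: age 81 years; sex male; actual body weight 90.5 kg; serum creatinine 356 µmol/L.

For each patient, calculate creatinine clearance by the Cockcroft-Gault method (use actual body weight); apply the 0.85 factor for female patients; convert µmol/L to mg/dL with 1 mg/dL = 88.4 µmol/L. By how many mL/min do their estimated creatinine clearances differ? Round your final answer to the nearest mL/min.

Patient A: CrCl = (140 − 46) × 106.2 / (72 × 1.77) × 0.85 = 9982.8 / 127.44 × 0.85 ≈ 66.6 mL/min
Patient B: SCr = 356 / 88.4 = 4.027 mg/dL
Patient B: CrCl = (140 − 81) × 90.5 / (72 × 4.027) = 5339.5 / 289.94 ≈ 18.4 mL/min
|66.6 − 18.4| = 48.2 mL/min

48 mL/min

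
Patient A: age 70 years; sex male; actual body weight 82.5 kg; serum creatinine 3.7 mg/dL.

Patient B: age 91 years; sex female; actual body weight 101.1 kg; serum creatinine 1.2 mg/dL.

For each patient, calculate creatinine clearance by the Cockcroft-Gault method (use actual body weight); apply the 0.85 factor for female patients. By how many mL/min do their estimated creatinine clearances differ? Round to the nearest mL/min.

Patient A: CrCl = (140 − 70) × 82.5 / (72 × 3.7) = 5775.0 / 266.40 ≈ 21.7 mL/min
Patient B: CrCl = (140 − 91) × 101.1 / (72 × 1.2) × 0.85 = 4953.9 / 86.40 × 0.85 ≈ 48.7 mL/min
|21.7 − 48.7| = 27.0 mL/min

27 mL/min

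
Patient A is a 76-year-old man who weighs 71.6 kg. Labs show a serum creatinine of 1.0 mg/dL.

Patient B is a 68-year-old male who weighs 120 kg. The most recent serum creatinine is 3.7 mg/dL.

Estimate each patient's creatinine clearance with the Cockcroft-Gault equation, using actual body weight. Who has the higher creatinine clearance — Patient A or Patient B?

Patient A: CrCl = (140 − 76) × 71.6 / (72 × 1) = 4582.4 / 72.00 ≈ 63.6 mL/min
Patient B: CrCl = (140 − 68) × 120 / (72 × 3.7) = 8640.0 / 266.40 ≈ 32.4 mL/min
63.6 vs 32.4 mL/min → Patient A is higher.

Patient A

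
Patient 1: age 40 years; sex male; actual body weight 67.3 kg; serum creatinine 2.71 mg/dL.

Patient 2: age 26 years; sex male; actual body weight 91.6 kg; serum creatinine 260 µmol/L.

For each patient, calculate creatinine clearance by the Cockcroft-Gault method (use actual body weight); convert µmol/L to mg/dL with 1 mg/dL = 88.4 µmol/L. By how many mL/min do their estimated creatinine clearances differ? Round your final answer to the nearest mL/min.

Patient 1: CrCl = (140 − 40) × 67.3 / (72 × 2.71) = 6730.0 / 195.12 ≈ 34.5 mL/min
Patient 2: SCr = 260 / 88.4 = 2.941 mg/dL
Patient 2: CrCl = (140 − 26) × 91.6 / (72 × 2.941) = 10442.4 / 211.75 ≈ 49.3 mL/min
|34.5 − 49.3| = 14.8 mL/min

15 mL/min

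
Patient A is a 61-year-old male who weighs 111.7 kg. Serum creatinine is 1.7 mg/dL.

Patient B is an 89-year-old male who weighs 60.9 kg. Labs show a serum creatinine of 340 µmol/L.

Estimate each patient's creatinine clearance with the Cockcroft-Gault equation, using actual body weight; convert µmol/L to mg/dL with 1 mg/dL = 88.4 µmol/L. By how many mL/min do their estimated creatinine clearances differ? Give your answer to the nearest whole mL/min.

61 mL/min

Patient A: CrCl = (140 − 61) × 111.7 / (72 × 1.7) = 8824.3 / 122.40 ≈ 72.1 mL/min
Patient B: SCr = 340 / 88.4 = 3.846 mg/dL
Patient B: CrCl = (140 − 89) × 60.9 / (72 × 3.846) = 3105.9 / 276.91 ≈ 11.2 mL/min
|72.1 − 11.2| = 60.9 mL/min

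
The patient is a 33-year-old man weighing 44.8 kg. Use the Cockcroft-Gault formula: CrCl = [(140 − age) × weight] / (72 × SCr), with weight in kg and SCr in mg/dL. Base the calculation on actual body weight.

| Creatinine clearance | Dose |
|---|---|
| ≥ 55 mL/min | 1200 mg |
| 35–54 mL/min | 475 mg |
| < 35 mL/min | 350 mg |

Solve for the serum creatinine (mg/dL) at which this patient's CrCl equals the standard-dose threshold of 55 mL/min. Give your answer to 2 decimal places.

Standard dose requires CrCl ≥ 55 mL/min.
Set (140 − 33) × 44.8 / (72 × SCr) = 55
SCr = (140 − 33) × 44.8 / (72 × 55) = 1.211 mg/dL

1.21 mg/dL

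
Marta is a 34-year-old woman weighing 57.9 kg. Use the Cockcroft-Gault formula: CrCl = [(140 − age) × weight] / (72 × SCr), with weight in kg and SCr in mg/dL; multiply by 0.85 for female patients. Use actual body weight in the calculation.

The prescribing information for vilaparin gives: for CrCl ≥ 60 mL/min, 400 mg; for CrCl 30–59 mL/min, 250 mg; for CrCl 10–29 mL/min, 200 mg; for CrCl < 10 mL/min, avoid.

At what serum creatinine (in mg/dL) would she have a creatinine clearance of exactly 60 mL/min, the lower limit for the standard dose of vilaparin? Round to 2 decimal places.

1.21 mg/dL

Standard dose requires CrCl ≥ 60 mL/min.
Set (140 − 34) × 57.9 × 0.85 / (72 × SCr) = 60
SCr = (140 − 34) × 57.9 × 0.85 / (72 × 60) = 1.208 mg/dL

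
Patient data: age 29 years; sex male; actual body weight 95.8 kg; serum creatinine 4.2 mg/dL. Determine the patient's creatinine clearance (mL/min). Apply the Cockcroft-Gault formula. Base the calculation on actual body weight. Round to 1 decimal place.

CrCl = (140 − 29) × 95.8 / (72 × 4.2) = 10633.8 / 302.40 ≈ 35.2 mL/min

35.2 mL/min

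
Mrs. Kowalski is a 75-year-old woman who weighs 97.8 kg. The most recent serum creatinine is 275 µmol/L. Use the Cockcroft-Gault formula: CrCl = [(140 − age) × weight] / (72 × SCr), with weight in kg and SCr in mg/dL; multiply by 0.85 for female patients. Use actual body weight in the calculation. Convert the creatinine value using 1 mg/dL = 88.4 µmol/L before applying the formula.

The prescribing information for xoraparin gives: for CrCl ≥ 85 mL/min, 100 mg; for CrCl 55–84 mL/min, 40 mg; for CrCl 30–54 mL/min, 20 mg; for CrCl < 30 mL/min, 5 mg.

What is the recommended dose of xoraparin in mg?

5 mg

SCr = 275 / 88.4 = 3.111 mg/dL
CrCl = (140 − 75) × 97.8 / (72 × 3.111) × 0.85 = 6357.0 / 223.99 × 0.85 ≈ 24.1 mL/min
CrCl ≈ 24 mL/min → bracket < 30 mL/min.
Dose for this bracket: 5 mg.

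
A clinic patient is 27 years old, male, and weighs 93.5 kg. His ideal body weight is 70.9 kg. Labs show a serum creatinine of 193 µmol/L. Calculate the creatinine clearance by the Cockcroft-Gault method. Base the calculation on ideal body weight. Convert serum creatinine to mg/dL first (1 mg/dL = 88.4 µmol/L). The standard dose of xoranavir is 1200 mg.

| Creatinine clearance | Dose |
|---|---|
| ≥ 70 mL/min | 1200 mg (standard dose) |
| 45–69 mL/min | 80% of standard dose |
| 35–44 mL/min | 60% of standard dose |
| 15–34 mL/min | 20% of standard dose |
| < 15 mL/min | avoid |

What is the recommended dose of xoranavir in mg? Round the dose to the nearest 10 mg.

960 mg

SCr = 193 / 88.4 = 2.183 mg/dL
CrCl = (140 − 27) × 70.9 / (72 × 2.183) = 8011.7 / 157.18 ≈ 51.0 mL/min
CrCl ≈ 51 mL/min → bracket 45–69 mL/min.
80% of 1200 mg = 960 mg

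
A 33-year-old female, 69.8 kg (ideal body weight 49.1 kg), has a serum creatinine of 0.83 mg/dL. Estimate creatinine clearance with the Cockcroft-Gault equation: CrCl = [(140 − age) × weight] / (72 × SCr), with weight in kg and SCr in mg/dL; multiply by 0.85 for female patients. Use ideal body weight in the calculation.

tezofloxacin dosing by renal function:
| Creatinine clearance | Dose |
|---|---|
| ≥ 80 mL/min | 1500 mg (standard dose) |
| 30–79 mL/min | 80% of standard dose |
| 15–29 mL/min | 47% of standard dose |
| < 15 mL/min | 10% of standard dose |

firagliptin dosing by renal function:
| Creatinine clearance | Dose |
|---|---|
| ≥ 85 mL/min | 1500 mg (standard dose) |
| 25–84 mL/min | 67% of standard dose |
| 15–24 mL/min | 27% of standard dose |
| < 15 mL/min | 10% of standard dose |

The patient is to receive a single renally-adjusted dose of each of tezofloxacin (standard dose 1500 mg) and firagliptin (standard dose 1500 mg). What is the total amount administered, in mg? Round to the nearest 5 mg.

CrCl = (140 − 33) × 49.1 / (72 × 0.83) × 0.85 = 5253.7 / 59.76 × 0.85 ≈ 74.7 mL/min
CrCl ≈ 75 mL/min.
tezofloxacin: 30–79 mL/min → 80% of 1500 mg = 1200 mg.
firagliptin: 25–84 mL/min → 67% of 1500 mg = 1005 mg.
Total = 1200 + 1005 = 2205 mg.

2205 mg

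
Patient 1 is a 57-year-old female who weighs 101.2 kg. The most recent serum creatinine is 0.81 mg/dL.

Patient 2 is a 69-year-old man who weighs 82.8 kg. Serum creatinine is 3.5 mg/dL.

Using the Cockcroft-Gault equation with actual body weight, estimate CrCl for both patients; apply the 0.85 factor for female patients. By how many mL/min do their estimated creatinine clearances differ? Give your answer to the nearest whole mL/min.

99 mL/min

Patient 1: CrCl = (140 − 57) × 101.2 / (72 × 0.81) × 0.85 = 8399.6 / 58.32 × 0.85 ≈ 122.4 mL/min
Patient 2: CrCl = (140 − 69) × 82.8 / (72 × 3.5) = 5878.8 / 252.00 ≈ 23.3 mL/min
|122.4 − 23.3| = 99.1 mL/min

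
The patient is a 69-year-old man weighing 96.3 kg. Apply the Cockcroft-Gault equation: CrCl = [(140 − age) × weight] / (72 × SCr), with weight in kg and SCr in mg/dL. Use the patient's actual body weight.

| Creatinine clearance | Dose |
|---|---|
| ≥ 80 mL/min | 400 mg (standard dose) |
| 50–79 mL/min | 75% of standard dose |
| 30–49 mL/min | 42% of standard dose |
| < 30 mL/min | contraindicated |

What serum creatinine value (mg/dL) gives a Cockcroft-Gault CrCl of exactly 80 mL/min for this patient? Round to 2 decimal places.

1.19 mg/dL

Standard dose requires CrCl ≥ 80 mL/min.
Set (140 − 69) × 96.3 / (72 × SCr) = 80
SCr = (140 − 69) × 96.3 / (72 × 80) = 1.187 mg/dL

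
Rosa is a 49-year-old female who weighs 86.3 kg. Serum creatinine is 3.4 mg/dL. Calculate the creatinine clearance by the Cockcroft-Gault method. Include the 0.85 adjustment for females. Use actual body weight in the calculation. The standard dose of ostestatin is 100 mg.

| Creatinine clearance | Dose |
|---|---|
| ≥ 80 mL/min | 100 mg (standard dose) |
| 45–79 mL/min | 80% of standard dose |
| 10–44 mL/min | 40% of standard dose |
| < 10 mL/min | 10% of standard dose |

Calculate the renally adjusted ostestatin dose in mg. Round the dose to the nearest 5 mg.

CrCl = (140 − 49) × 86.3 / (72 × 3.4) × 0.85 = 7853.3 / 244.80 × 0.85 ≈ 27.3 mL/min
CrCl ≈ 27 mL/min → bracket 10–44 mL/min.
40% of 100 mg = 40 mg

40 mg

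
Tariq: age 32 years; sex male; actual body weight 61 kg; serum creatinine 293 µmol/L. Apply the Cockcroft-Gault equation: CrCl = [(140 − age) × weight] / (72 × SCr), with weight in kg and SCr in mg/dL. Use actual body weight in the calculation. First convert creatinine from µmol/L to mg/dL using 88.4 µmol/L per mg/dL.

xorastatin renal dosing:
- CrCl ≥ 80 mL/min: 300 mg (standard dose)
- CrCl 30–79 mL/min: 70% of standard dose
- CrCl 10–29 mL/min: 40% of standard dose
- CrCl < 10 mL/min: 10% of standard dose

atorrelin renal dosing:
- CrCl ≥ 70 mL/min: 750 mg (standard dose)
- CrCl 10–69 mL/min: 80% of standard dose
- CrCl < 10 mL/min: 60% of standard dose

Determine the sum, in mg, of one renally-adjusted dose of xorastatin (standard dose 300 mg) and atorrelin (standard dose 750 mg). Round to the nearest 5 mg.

720 mg

SCr = 293 / 88.4 = 3.314 mg/dL
CrCl = (140 − 32) × 61 / (72 × 3.314) = 6588.0 / 238.61 ≈ 27.6 mL/min
CrCl ≈ 28 mL/min.
xorastatin: 10–29 mL/min → 40% of 300 mg = 120 mg.
atorrelin: 10–69 mL/min → 80% of 750 mg = 600 mg.
Total = 120 + 600 = 720 mg.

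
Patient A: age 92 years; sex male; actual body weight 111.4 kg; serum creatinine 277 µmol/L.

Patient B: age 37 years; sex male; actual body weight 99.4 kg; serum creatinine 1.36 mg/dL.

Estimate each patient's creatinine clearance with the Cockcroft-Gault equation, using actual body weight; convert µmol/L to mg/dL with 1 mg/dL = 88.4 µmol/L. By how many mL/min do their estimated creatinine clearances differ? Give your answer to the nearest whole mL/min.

81 mL/min

Patient A: SCr = 277 / 88.4 = 3.133 mg/dL
Patient A: CrCl = (140 − 92) × 111.4 / (72 × 3.133) = 5347.2 / 225.58 ≈ 23.7 mL/min
Patient B: CrCl = (140 − 37) × 99.4 / (72 × 1.36) = 10238.2 / 97.92 ≈ 104.6 mL/min
|23.7 − 104.6| = 80.9 mL/min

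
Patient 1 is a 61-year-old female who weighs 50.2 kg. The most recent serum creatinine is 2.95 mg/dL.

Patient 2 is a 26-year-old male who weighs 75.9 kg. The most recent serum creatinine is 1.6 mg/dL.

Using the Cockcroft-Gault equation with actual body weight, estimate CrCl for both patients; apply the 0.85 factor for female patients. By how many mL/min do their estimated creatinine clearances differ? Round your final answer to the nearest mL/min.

Patient 1: CrCl = (140 − 61) × 50.2 / (72 × 2.95) × 0.85 = 3965.8 / 212.40 × 0.85 ≈ 15.9 mL/min
Patient 2: CrCl = (140 − 26) × 75.9 / (72 × 1.6) = 8652.6 / 115.20 ≈ 75.1 mL/min
|15.9 − 75.1| = 59.2 mL/min

59 mL/min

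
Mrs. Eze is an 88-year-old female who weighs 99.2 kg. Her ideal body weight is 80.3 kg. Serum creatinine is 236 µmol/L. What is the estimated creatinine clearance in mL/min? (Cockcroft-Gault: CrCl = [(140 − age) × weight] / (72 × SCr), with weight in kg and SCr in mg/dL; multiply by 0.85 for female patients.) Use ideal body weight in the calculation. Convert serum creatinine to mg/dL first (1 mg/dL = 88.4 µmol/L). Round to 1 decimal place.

SCr = 236 / 88.4 = 2.67 mg/dL
CrCl = (140 − 88) × 80.3 / (72 × 2.67) × 0.85 = 4175.6 / 192.24 × 0.85 ≈ 18.5 mL/min

18.5 mL/min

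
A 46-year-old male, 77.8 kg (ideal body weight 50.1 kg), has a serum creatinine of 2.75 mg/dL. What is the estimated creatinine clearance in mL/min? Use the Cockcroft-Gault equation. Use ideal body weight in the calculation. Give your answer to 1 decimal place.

CrCl = (140 − 46) × 50.1 / (72 × 2.75) = 4709.4 / 198.00 ≈ 23.8 mL/min

23.8 mL/min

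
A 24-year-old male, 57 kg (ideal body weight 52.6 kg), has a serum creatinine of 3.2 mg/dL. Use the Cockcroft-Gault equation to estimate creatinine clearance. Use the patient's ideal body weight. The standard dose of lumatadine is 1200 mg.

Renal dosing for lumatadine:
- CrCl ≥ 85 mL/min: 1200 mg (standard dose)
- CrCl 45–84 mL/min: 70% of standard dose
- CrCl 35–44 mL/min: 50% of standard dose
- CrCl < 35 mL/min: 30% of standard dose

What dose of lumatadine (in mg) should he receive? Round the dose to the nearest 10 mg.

360 mg

CrCl = (140 − 24) × 52.6 / (72 × 3.2) = 6101.6 / 230.40 ≈ 26.5 mL/min
CrCl ≈ 26 mL/min → bracket < 35 mL/min.
30% of 1200 mg = 360 mg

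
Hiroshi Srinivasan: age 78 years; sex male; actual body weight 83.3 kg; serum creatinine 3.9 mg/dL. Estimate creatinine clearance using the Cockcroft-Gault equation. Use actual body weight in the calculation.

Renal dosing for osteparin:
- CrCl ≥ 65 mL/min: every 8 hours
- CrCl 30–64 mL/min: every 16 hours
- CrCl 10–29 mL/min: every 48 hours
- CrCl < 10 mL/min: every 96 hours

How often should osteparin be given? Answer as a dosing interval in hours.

every 48 hours

CrCl = (140 − 78) × 83.3 / (72 × 3.9) = 5164.6 / 280.80 ≈ 18.4 mL/min
CrCl ≈ 18 mL/min → bracket 10–29 mL/min → every 48 hours.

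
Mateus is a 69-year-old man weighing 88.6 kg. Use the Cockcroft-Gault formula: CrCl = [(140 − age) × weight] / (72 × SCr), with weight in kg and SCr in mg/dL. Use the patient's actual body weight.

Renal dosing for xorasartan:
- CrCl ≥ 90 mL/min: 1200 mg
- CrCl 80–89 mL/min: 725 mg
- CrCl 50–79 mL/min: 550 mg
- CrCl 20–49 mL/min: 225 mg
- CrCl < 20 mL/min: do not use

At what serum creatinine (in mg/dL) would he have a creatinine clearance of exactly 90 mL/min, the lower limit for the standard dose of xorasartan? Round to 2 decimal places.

Standard dose requires CrCl ≥ 90 mL/min.
Set (140 − 69) × 88.6 / (72 × SCr) = 90
SCr = (140 − 69) × 88.6 / (72 × 90) = 0.971 mg/dL

0.97 mg/dL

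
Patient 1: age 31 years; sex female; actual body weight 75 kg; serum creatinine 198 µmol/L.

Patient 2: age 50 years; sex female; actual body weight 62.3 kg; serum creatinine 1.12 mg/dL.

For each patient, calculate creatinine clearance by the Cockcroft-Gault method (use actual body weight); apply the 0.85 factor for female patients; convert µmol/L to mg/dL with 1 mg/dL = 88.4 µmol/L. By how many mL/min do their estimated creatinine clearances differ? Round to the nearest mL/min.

Patient 1: SCr = 198 / 88.4 = 2.24 mg/dL
Patient 1: CrCl = (140 − 31) × 75 / (72 × 2.24) × 0.85 = 8175.0 / 161.28 × 0.85 ≈ 43.1 mL/min
Patient 2: CrCl = (140 − 50) × 62.3 / (72 × 1.12) × 0.85 = 5607.0 / 80.64 × 0.85 ≈ 59.1 mL/min
|43.1 − 59.1| = 16.0 mL/min

16 mL/min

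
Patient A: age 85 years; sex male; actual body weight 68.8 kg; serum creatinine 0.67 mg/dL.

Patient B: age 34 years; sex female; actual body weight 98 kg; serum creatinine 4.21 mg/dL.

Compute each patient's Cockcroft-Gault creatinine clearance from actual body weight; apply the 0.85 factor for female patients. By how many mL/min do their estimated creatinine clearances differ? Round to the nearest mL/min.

49 mL/min

Patient A: CrCl = (140 − 85) × 68.8 / (72 × 0.67) = 3784.0 / 48.24 ≈ 78.4 mL/min
Patient B: CrCl = (140 − 34) × 98 / (72 × 4.21) × 0.85 = 10388.0 / 303.12 × 0.85 ≈ 29.1 mL/min
|78.4 − 29.1| = 49.3 mL/min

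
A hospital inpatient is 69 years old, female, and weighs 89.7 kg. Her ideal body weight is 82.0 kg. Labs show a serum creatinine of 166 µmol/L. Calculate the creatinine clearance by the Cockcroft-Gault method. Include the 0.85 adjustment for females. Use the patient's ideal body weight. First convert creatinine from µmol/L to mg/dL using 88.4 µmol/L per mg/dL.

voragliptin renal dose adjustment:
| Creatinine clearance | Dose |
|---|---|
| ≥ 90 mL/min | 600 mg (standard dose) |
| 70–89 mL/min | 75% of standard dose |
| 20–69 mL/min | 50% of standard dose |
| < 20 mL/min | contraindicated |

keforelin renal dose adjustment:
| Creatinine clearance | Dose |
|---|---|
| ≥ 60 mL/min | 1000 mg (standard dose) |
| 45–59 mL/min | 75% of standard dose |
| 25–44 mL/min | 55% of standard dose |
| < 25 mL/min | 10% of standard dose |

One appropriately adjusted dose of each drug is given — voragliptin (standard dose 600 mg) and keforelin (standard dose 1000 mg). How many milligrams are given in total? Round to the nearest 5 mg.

850 mg

SCr = 166 / 88.4 = 1.878 mg/dL
CrCl = (140 − 69) × 82 / (72 × 1.878) × 0.85 = 5822.0 / 135.22 × 0.85 ≈ 36.6 mL/min
CrCl ≈ 37 mL/min.
voragliptin: 20–69 mL/min → 50% of 600 mg = 300 mg.
keforelin: 25–44 mL/min → 55% of 1000 mg = 550 mg.
Total = 300 + 550 = 850 mg.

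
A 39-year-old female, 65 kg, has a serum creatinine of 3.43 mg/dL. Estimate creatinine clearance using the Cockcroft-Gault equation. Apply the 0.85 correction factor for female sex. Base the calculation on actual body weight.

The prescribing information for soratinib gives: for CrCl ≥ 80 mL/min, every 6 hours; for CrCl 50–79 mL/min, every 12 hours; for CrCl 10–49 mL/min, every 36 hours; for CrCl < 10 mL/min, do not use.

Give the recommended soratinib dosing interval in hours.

every 36 hours

CrCl = (140 − 39) × 65 / (72 × 3.43) × 0.85 = 6565.0 / 246.96 × 0.85 ≈ 22.6 mL/min
CrCl ≈ 23 mL/min → bracket 10–49 mL/min → every 36 hours.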